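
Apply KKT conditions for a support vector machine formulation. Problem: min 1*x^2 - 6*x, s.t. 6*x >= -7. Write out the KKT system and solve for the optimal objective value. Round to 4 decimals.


Step 1: Try lambda = 0 (constraint inactive).
Stationarity: 2*1*x - 6 = 0
x* = 6/(2*1) = 3.0
Check constraint: 6*3.0 = 18.0 >= -7 -- satisfied.
Step 2: Compute optimal value.
f(x*) = 1*3.0^2 - 6*3.0 = -9.0


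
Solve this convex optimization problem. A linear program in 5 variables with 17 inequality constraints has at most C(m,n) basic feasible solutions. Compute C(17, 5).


Each vertex corresponds to some choice of n active constraints out of m, so the number of vertices is at most C(m, n) = m! / (n!(m-n)!).
m = 17, n = 5
Numerator: 17 * 16 * 15 * 14 * 13
Denominator: 5! = 120
C(17, 5) = 6188


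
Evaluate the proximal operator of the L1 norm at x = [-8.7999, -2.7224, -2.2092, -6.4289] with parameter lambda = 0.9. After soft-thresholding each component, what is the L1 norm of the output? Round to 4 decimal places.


Soft-thresholding with lambda = 0.9:
prox(-8.7999) = sign(-8.7999)*max(|-8.7999| - 0.9, 0) = -7.8999
prox(-2.7224) = sign(-2.7224)*max(|-2.7224| - 0.9, 0) = -1.8224
prox(-2.2092) = sign(-2.2092)*max(|-2.2092| - 0.9, 0) = -1.3092
prox(-6.4289) = sign(-6.4289)*max(|-6.4289| - 0.9, 0) = -5.5289
prox(x) = [-7.8999, -1.8224, -1.3092, -5.5289]
||prox(x)||_1 = 7.8999 + 1.8224 + 1.3092 + 5.5289 = 16.5604


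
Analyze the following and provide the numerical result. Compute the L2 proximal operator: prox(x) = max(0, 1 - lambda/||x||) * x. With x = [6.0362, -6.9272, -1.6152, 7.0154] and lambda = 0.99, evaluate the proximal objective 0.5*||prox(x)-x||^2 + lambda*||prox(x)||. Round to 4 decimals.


Step 1: Compute ||x||.
||x|| = 11.6725
Step 2: Compute scaling factor.
scale = max(0, 1 - 0.99/11.6725) = 0.9152
Step 3: prox(x) = [5.5242, -6.3397, -1.4782, 6.4204]
||prox(x)|| = 10.6825
Step 4: Proximal objective.
0.5*||prox-x||^2 = 0.4901
lambda*||prox|| = 10.5757
Total = 11.0657


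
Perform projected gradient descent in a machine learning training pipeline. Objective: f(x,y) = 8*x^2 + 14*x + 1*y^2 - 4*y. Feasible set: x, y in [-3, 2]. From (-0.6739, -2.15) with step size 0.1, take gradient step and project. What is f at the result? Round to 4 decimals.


Step 1: Compute gradient at (-0.6739, -2.15).
grad_x = 2*8*-0.6739 + 14 = 3.2176
grad_y = 2*1*-2.15 - 4 = -8.3
Step 2: Gradient step.
x_raw = -0.6739 - 0.1*3.2176 = -0.9957
y_raw = -2.15 - 0.1*-8.3 = -1.32
Step 3: Project onto [-3, 2].
x_proj = clip(-0.9957) = -0.9957
y_proj = clip(-1.32) = -1.32
Step 4: Evaluate f.
f(-0.9957, -1.32) = 1.0139


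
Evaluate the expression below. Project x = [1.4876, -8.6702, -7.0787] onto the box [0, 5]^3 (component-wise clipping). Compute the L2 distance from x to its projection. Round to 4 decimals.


Project each component onto [0, 5].
clip(1.4876) = 1.4876, clip(-8.6702) = 0.0, clip(-7.0787) = 0.0
Projection = [1.4876, 0.0, 0.0]
Squared diffs: [0.0, 75.1724, 50.108]
Distance = sqrt(125.2804) = 11.1929


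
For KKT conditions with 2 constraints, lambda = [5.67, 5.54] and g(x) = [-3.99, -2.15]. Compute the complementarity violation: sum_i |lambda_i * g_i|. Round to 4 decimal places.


KKT complementary slackness check:
lambda_1 * g_1 = 5.67 * -3.99 = -22.6233
lambda_2 * g_2 = 5.54 * -2.15 = -11.911
Total violation = 22.6233 + 11.911 = 34.5343


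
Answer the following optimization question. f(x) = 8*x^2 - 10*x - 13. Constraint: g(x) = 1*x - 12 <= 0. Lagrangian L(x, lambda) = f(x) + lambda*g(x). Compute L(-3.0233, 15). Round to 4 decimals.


Step 1: Evaluate f(x).
f(-3.0233) = 8*(-3.0233)^2 - 10*(-3.0233) - 13 = 90.3557
Step 2: Evaluate g(x).
g(-3.0233) = 1*-3.0233 - 12 = -15.0233
Step 3: Compute Lagrangian.
L = 90.3557 + 15*-15.0233 = -134.9938


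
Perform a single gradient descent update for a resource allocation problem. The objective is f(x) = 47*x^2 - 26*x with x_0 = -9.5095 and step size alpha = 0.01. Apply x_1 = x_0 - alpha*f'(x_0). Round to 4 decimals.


We compute the gradient at x_0 and apply the update.
f'(x) = 94*x - 26
f'(-9.5095) = 94*-9.5095 - 26 = -919.893
x_1 = -9.5095 - 0.01*-919.893 = -0.3106


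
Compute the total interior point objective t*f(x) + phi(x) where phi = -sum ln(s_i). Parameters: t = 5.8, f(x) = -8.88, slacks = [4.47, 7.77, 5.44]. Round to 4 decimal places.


Step 1: Compute log-barrier.
ln values: [1.4974, 2.0503, 1.6938]
phi = -(1.4974 + 2.0503 + 1.6938) = -5.2414
Step 2: Compute augmented objective.
t*f(x) = 5.8*-8.88 = -51.504
Total = -51.504 - 5.2414 = -56.7454


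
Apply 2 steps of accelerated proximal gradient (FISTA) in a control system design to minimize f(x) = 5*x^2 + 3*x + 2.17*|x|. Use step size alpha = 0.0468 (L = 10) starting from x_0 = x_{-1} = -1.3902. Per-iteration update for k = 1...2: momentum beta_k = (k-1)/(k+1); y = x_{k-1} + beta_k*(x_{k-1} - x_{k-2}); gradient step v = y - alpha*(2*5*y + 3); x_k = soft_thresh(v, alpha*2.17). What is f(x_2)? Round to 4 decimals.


FISTA on f(x) = 5*x^2 + 3*x + 2.17*|x|
L = 10, alpha = 0.0468
Iteration 1: beta = 0.0, y = -1.3902 + 0.0*(-1.3902 + 1.3902) = -1.3902
  grad(y) = -10.902, v = y - alpha*grad = -0.88
  prox(v) = soft_thresh(-0.88, 0.1016) = -0.7784
Iteration 2: beta = 0.3333, y = -0.7784 + 0.3333*(-0.7784 + 1.3902) = -0.5745
  grad(y) = -2.7451, v = y - alpha*grad = -0.446
  prox(v) = soft_thresh(-0.446, 0.1016) = -0.3445
f(x_2) = 5*(-0.3445)^2 + 3*(-0.3445) + 2.17*|-0.3445| = 0.3074


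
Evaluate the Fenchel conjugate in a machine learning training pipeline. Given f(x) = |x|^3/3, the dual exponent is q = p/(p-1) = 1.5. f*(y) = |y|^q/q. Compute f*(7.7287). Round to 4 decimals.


The conjugate exponent q satisfies 1/p + 1/q = 1.
p = 3, so q = 3/(3 - 1) = 1.5
|y|^q = 7.7287^1.5 = 21.4862
f*(7.7287) = 21.4862 / 1.5 = 14.3241


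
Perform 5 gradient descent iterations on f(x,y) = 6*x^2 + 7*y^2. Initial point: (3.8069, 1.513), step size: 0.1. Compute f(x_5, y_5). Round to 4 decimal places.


Gradient descent on f(x,y) = 6*x^2 + 7*y^2.
Starting point: (3.8069, 1.513), alpha = 0.1
Step 1: grad_x = 2*6*3.8069 = 45.6828, grad_y = 2*7*1.513 = 21.182
  x_1 = 3.8069 - 0.1*45.6828 = -0.7614
  y_1 = 1.513 - 0.1*21.182 = -0.6052
Step 2: grad_x = 2*6*-0.7614 = -9.1366, grad_y = 2*7*-0.6052 = -8.4728
  x_2 = -0.7614 - 0.1*-9.1366 = 0.1523
  y_2 = -0.6052 - 0.1*-8.4728 = 0.2421
Step 3: grad_x = 2*6*0.1523 = 1.8273, grad_y = 2*7*0.2421 = 3.3891
  x_3 = 0.1523 - 0.1*1.8273 = -0.0305
  y_3 = 0.2421 - 0.1*3.3891 = -0.0968
Step 4: grad_x = 2*6*-0.0305 = -0.3655, grad_y = 2*7*-0.0968 = -1.3556
  x_4 = -0.0305 - 0.1*-0.3655 = 0.0061
  y_4 = -0.0968 - 0.1*-1.3556 = 0.0387
Step 5: grad_x = 2*6*0.0061 = 0.0731, grad_y = 2*7*0.0387 = 0.5423
  x_5 = 0.0061 - 0.1*0.0731 = -0.0012
  y_5 = 0.0387 - 0.1*0.5423 = -0.0155
f(-0.0012, -0.0155) = 6*(-0.0012)^2 + 7*(-0.0155)^2 = 0.0017


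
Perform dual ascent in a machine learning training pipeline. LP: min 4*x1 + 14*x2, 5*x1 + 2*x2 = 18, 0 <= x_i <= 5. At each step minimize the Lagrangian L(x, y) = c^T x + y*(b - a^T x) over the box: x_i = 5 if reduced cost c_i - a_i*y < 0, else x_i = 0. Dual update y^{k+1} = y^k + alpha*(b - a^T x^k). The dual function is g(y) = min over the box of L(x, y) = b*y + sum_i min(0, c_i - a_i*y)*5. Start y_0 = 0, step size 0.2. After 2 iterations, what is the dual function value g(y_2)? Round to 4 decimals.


Dual ascent for LP: min 4*x1 + 14*x2, 5*x1 + 2*x2 = 18, 0 <= x_i <= 5
Step 1: y^k = 0.0, reduced costs: (4.0, 14.0)
  x^k = (0.0, 0.0), subgradient = b - a^T x = 18.0
  y^{k+1} = 0.0 + 0.2*18.0 = 3.6
Step 2: y^k = 3.6, reduced costs: (-14.0, 6.8)
  x^k = (5.0, 0.0), subgradient = b - a^T x = -7.0
  y^{k+1} = 3.6 + 0.2*-7.0 = 2.2
Dual objective at y_2 = 2.2: reduced costs (-7.0, 9.6), box minimizer x = (5.0, 0.0)
g(y_2) = b*y + (c1 - a1*y)*x1 + (c2 - a2*y)*x2 = 18*2.2 + (-7.0)*5.0 + 9.6*0.0 = 39.6 - 35.0 + 0.0 = 4.6


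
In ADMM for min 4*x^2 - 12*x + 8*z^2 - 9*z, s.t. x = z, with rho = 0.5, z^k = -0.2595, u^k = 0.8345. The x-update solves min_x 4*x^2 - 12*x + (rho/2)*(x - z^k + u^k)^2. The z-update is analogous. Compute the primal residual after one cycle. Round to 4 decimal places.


ADMM iteration with rho = 0.5, z^k = -0.2595, u^k = 0.8345
Step 1: x-update.
Minimize 4*x^2 - 12*x + (0.5/2)*(x + 0.2595 + 0.8345)^2
FOC: (2*4 + 0.5)*x = 12 + 0.5*(-0.2595 - 0.8345)
x^{k+1} = 1.3474
Step 2: z-update.
Minimize 8*z^2 - 9*z + (0.5/2)*(1.3474 - z + 0.8345)^2
FOC: (2*8 + 0.5)*z = 9 + 0.5*(1.3474 + 0.8345)
z^{k+1} = 0.6116
Step 3: u-update.
u^{k+1} = 0.8345 + 1.3474 - 0.6116 = 1.5703
Step 4: Primal residual = |1.3474 - 0.6116| = 0.7358


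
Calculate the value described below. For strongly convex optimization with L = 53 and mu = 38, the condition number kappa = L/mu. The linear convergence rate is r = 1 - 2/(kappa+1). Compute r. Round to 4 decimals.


Step 1: Compute the condition number.
kappa = L/mu = 53/38 = 1.3947
Step 2: Compute the convergence rate.
r = 1 - 2/(kappa + 1) = 1 - 2*mu/(L + mu) = (L - mu)/(L + mu) = 15/91 = 0.1648


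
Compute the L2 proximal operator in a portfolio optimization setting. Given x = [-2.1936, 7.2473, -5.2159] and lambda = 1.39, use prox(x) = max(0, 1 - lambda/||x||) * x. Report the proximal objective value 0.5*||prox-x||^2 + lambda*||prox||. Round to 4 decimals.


Step 1: Compute ||x||.
||x|| = 9.1946
Step 2: Compute scaling factor.
scale = max(0, 1 - 1.39/9.1946) = 0.8488
Step 3: prox(x) = [-1.862, 6.1517, -4.4274]
||prox(x)|| = 7.8046
Step 4: Proximal objective.
0.5*||prox-x||^2 = 0.9661
lambda*||prox|| = 10.8484
Total = 11.8145


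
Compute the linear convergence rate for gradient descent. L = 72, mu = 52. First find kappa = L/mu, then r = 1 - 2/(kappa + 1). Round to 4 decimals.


Step 1: Compute the condition number.
kappa = L/mu = 72/52 = 1.3846
Step 2: Compute the convergence rate.
r = 1 - 2/(kappa + 1) = 1 - 2*mu/(L + mu) = (L - mu)/(L + mu) = 20/124 = 0.1613


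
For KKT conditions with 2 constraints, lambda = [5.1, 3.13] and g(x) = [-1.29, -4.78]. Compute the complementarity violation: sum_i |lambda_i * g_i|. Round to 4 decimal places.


KKT complementary slackness check:
lambda_1 * g_1 = 5.1 * -1.29 = -6.579
lambda_2 * g_2 = 3.13 * -4.78 = -14.9614
Total violation = 6.579 + 14.9614 = 21.5404


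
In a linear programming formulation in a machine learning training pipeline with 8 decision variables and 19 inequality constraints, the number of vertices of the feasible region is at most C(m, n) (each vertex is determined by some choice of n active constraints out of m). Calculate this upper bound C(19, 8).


Each vertex corresponds to some choice of n active constraints out of m, so the number of vertices is at most C(m, n) = m! / (n!(m-n)!).
m = 19, n = 8
Numerator: 19 * 18 * 17 * 16 * 15 * 14 * 13 * 12
Denominator: 8! = 40320
C(19, 8) = 75582


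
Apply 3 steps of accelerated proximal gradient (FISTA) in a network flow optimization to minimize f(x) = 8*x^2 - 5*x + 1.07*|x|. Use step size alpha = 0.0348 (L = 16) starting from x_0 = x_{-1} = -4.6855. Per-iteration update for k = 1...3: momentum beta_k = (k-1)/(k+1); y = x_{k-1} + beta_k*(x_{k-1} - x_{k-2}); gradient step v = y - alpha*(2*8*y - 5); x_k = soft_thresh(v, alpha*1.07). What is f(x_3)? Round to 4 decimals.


FISTA on f(x) = 8*x^2 - 5*x + 1.07*|x|
L = 16, alpha = 0.0348
Iteration 1: beta = 0.0, y = -4.6855 + 0.0*(-4.6855 + 4.6855) = -4.6855
  grad(y) = -79.968, v = y - alpha*grad = -1.9026
  prox(v) = soft_thresh(-1.9026, 0.0372) = -1.8654
Iteration 2: beta = 0.3333, y = -1.8654 + 0.3333*(-1.8654 + 4.6855) = -0.9253
  grad(y) = -19.8054, v = y - alpha*grad = -0.2361
  prox(v) = soft_thresh(-0.2361, 0.0372) = -0.1989
Iteration 3: beta = 0.5, y = -0.1989 + 0.5*(-0.1989 + 1.8654) = 0.6344
  grad(y) = 5.1501, v = y - alpha*grad = 0.4552
  prox(v) = soft_thresh(0.4552, 0.0372) = 0.4179
f(x_3) = 8*0.4179^2 - 5*0.4179 + 1.07*|0.4179| = -0.2452


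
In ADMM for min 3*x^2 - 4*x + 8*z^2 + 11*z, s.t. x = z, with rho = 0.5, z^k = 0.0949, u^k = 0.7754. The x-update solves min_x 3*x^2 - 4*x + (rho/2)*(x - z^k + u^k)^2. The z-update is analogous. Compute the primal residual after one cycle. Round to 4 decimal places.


ADMM iteration with rho = 0.5, z^k = 0.0949, u^k = 0.7754
Step 1: x-update.
Minimize 3*x^2 - 4*x + (0.5/2)*(x - 0.0949 + 0.7754)^2
FOC: (2*3 + 0.5)*x = 4 + 0.5*(0.0949 - 0.7754)
x^{k+1} = 0.563
Step 2: z-update.
Minimize 8*z^2 + 11*z + (0.5/2)*(0.563 - z + 0.7754)^2
FOC: (2*8 + 0.5)*z = -11 + 0.5*(0.563 + 0.7754)
z^{k+1} = -0.6261
Step 3: u-update.
u^{k+1} = 0.7754 + 0.563 + 0.6261 = 1.9645
Step 4: Primal residual = |0.563 + 0.6261| = 1.1891


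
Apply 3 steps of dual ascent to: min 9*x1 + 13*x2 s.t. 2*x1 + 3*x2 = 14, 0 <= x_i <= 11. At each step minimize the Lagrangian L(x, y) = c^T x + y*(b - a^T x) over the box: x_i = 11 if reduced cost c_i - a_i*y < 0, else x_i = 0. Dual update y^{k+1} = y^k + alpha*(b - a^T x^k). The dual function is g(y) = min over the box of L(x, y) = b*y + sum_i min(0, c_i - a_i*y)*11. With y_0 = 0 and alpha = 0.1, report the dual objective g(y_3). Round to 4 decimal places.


Dual ascent for LP: min 9*x1 + 13*x2, 2*x1 + 3*x2 = 14, 0 <= x_i <= 11
Step 1: y^k = 0.0, reduced costs: (9.0, 13.0)
  x^k = (0.0, 0.0), subgradient = b - a^T x = 14.0
  y^{k+1} = 0.0 + 0.1*14.0 = 1.4
Step 2: y^k = 1.4, reduced costs: (6.2, 8.8)
  x^k = (0.0, 0.0), subgradient = b - a^T x = 14.0
  y^{k+1} = 1.4 + 0.1*14.0 = 2.8
Step 3: y^k = 2.8, reduced costs: (3.4, 4.6)
  x^k = (0.0, 0.0), subgradient = b - a^T x = 14.0
  y^{k+1} = 2.8 + 0.1*14.0 = 4.2
Dual objective at y_3 = 4.2: reduced costs (0.6, 0.4), box minimizer x = (0.0, 0.0)
g(y_3) = b*y + (c1 - a1*y)*x1 + (c2 - a2*y)*x2 = 14*4.2 + 0.6*0.0 + 0.4*0.0 = 58.8 + 0.0 + 0.0 = 58.8


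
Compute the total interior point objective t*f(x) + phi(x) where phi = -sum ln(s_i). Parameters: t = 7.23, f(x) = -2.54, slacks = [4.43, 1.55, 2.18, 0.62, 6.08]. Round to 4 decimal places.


Step 1: Compute log-barrier.
ln values: [1.4884, 0.4383, 0.7793, -0.478, 1.805]
phi = -(1.4884 + 0.4383 + 0.7793 - 0.478 + 1.805) = -4.0329
Step 2: Compute augmented objective.
t*f(x) = 7.23*-2.54 = -18.3642
Total = -18.3642 - 4.0329 = -22.3971


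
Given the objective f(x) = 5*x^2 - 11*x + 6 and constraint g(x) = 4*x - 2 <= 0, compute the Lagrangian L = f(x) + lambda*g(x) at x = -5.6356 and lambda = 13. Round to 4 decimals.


Step 1: Evaluate f(x).
f(-5.6356) = 5*(-5.6356)^2 - 11*(-5.6356) + 6 = 226.7915
Step 2: Evaluate g(x).
g(-5.6356) = 4*-5.6356 - 2 = -24.5424
Step 3: Compute Lagrangian.
L = 226.7915 + 13*-24.5424 = -92.2597


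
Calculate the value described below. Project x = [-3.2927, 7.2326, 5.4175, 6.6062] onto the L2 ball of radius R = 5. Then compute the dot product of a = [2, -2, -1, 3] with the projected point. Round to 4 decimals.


Step 1: Compute ||x|| (intermediates to 6 decimals).
||x|| = sqrt((-3.2927)^2 + 7.2326^2 + 5.4175^2 + 6.6062^2) = 11.668057
Step 2: Project.
Since ||x|| > R, scale = R/||x|| = 5/11.668057 = 0.42852, proj(x) = scale * x
proj(x) = [-1.410988, 3.099314, 2.321507, 2.830889]
Step 3: Dot product.
a^T * proj(x) = 2*(-1.410988) - 2*3.099314 - 1*2.321507 + 3*2.830889 = -2.8494


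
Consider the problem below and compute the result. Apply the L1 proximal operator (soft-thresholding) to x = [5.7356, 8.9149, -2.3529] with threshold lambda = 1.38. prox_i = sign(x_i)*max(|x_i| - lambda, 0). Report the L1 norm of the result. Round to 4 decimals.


Soft-thresholding with lambda = 1.38:
prox(5.7356) = sign(5.7356)*max(|5.7356| - 1.38, 0) = 4.3556
prox(8.9149) = sign(8.9149)*max(|8.9149| - 1.38, 0) = 7.5349
prox(-2.3529) = sign(-2.3529)*max(|-2.3529| - 1.38, 0) = -0.9729
prox(x) = [4.3556, 7.5349, -0.9729]
||prox(x)||_1 = 4.3556 + 7.5349 + 0.9729 = 12.8634


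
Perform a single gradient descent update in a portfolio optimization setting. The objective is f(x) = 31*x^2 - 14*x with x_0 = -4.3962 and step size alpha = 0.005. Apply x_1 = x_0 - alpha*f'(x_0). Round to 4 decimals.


We compute the gradient at x_0 and apply the update.
f'(x) = 62*x - 14
f'(-4.3962) = 62*-4.3962 - 14 = -286.5644
x_1 = -4.3962 - 0.005*-286.5644 = -2.9634


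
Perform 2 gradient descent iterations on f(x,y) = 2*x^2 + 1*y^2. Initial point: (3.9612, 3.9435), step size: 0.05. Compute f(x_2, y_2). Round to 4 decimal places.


Gradient descent on f(x,y) = 2*x^2 + 1*y^2.
Starting point: (3.9612, 3.9435), alpha = 0.05
Step 1: grad_x = 2*2*3.9612 = 15.8448, grad_y = 2*1*3.9435 = 7.887
  x_1 = 3.9612 - 0.05*15.8448 = 3.169
  y_1 = 3.9435 - 0.05*7.887 = 3.5492
Step 2: grad_x = 2*2*3.169 = 12.6758, grad_y = 2*1*3.5492 = 7.0983
  x_2 = 3.169 - 0.05*12.6758 = 2.5352
  y_2 = 3.5492 - 0.05*7.0983 = 3.1942
f(2.5352, 3.1942) = 2*2.5352^2 + 1*3.1942^2 = 23.0573


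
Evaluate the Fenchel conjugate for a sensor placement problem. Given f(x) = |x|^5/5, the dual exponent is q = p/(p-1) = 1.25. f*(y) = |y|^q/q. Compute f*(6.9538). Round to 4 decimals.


The conjugate exponent q satisfies 1/p + 1/q = 1.
p = 5, so q = 5/(5 - 1) = 1.25
|y|^q = 6.9538^1.25 = 11.2922
f*(6.9538) = 11.2922 / 1.25 = 9.0337


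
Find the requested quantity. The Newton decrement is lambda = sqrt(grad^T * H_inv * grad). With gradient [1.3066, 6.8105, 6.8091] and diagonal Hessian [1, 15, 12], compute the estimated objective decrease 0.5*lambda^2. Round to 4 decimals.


Step 1: H is diagonal, so H^(-1) * g = [1.3066, 0.454, 0.5674].
Step 2: g^T H^(-1) g = sum_i g_i^2 / H_ii
  = (1.3066)^2/1 + (6.8105)^2/15 + (6.8091)^2/12
  = 1.7072 + 3.0922 + 3.8637 = 8.6631
Step 3: Objective decrease = 0.5 * g^T H^(-1) g = 4.3315


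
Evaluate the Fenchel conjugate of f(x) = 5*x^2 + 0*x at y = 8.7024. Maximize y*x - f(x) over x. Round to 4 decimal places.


f*(y) = sup_x {y*x - a*x^2 - b*x} = sup_x {(y-b)*x - a*x^2}
FOC: (y - b) - 2a*x = 0 => x* = (y - b)/(2a)
x* = (8.7024 - 0)/(2*5) = 0.8702
f*(8.7024) = (y-b)^2/(4a) = (8.7024 - 0)^2/(4*5)
= 75.7318/20 = 3.7866


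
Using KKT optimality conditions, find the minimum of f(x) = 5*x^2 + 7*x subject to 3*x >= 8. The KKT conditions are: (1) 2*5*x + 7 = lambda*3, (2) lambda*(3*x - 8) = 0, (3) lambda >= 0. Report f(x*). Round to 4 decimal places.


Step 1: Try lambda = 0 (constraint inactive).
x_unc = -7/(2*5) = -0.7
Check: 3*-0.7 = -2.1 < 8 -- violated!
Step 2: Constraint must be active: 3*x = 8
x* = 8/3 = 2.6667 (rounded; the exact value 8/3 is used below)
lambda = (2*5*(8/3) + 7)/3 = 11.2222
Step 3: Compute optimal value.
f(x*) = 5*(8/3)^2 + 7*(8/3) = 54.2222


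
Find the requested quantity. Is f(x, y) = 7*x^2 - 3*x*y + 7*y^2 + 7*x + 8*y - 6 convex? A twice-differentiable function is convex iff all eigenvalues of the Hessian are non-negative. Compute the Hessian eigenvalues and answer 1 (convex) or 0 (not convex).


The Hessian of f(x,y) = 7*x^2 - 3*x*y + 7*y^2 + 7*x + 8*y - 6 is:
H = [[14, -3], [-3, 14]]
Trace = 14 + 14 = 28
Determinant = 14*14 - (-3)^2 = 187
Discriminant = (28)^2 - 4*187 = 36.0
Eigenvalues: lambda_1 = 11.0, lambda_2 = 17.0
The function is convex.

1


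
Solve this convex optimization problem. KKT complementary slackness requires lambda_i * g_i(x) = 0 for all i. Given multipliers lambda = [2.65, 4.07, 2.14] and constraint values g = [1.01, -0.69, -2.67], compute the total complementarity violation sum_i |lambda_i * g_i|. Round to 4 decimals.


KKT complementary slackness check:
lambda_1 * g_1 = 2.65 * 1.01 = 2.6765
lambda_2 * g_2 = 4.07 * -0.69 = -2.8083
lambda_3 * g_3 = 2.14 * -2.67 = -5.7138
Total violation = 2.6765 + 2.8083 + 5.7138 = 11.1986


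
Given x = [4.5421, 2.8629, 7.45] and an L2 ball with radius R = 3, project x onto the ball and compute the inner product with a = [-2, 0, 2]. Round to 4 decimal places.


Step 1: Compute ||x|| (intermediates to 6 decimals).
||x|| = sqrt(4.5421^2 + 2.8629^2 + 7.45^2) = 9.183102
Step 2: Project.
Since ||x|| > R, scale = R/||x|| = 3/9.183102 = 0.326687, proj(x) = scale * x
proj(x) = [1.483845, 0.935272, 2.433818]
Step 3: Dot product.
a^T * proj(x) = -2*1.483845 + 0*0.935272 + 2*2.433818 = 1.8999


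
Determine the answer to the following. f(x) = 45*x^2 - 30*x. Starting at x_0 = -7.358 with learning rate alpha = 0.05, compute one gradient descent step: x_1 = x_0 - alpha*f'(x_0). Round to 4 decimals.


We compute the gradient at x_0 and apply the update.
f'(x) = 90*x - 30
f'(-7.358) = 90*-7.358 - 30 = -692.22
x_1 = -7.358 - 0.05*-692.22 = 27.253


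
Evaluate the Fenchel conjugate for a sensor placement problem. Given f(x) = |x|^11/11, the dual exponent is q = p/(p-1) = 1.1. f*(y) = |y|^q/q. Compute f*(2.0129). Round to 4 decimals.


The conjugate exponent q satisfies 1/p + 1/q = 1.
p = 11, so q = 11/(11 - 1) = 1.1
|y|^q = 2.0129^1.1 = 2.1588
f*(2.0129) = 2.1588 / 1.1 = 1.9625


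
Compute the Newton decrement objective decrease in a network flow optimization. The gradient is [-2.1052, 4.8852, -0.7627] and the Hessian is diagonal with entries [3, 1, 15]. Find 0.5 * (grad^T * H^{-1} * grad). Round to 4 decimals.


Step 1: H is diagonal, so H^(-1) * g = [-0.7017, 4.8852, -0.0508].
Step 2: g^T H^(-1) g = sum_i g_i^2 / H_ii
  = (-2.1052)^2/3 + (4.8852)^2/1 + (-0.7627)^2/15
  = 1.4773 + 23.8652 + 0.0388 = 25.3812
Step 3: Objective decrease = 0.5 * g^T H^(-1) g = 12.6906


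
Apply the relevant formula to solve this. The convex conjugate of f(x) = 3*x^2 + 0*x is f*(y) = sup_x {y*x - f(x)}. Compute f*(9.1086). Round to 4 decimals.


f*(y) = sup_x {y*x - a*x^2 - b*x} = sup_x {(y-b)*x - a*x^2}
FOC: (y - b) - 2a*x = 0 => x* = (y - b)/(2a)
x* = (9.1086 - 0)/(2*3) = 1.5181
f*(9.1086) = (y-b)^2/(4a) = (9.1086 - 0)^2/(4*3)
= 82.9666/12 = 6.9139


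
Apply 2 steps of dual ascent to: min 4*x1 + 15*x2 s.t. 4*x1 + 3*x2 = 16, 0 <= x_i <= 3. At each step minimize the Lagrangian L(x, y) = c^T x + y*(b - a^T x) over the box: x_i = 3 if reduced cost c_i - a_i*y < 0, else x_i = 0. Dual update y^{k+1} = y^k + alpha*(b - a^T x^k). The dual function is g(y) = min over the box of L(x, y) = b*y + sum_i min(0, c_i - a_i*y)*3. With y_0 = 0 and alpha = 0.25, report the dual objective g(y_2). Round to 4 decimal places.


Dual ascent for LP: min 4*x1 + 15*x2, 4*x1 + 3*x2 = 16, 0 <= x_i <= 3
Step 1: y^k = 0.0, reduced costs: (4.0, 15.0)
  x^k = (0.0, 0.0), subgradient = b - a^T x = 16.0
  y^{k+1} = 0.0 + 0.25*16.0 = 4.0
Step 2: y^k = 4.0, reduced costs: (-12.0, 3.0)
  x^k = (3.0, 0.0), subgradient = b - a^T x = 4.0
  y^{k+1} = 4.0 + 0.25*4.0 = 5.0
Dual objective at y_2 = 5.0: reduced costs (-16.0, 0.0), box minimizer x = (3.0, 0.0)
g(y_2) = b*y + (c1 - a1*y)*x1 + (c2 - a2*y)*x2 = 16*5.0 + (-16.0)*3.0 + 0.0*0.0 = 80.0 - 48.0 + 0.0 = 32.0


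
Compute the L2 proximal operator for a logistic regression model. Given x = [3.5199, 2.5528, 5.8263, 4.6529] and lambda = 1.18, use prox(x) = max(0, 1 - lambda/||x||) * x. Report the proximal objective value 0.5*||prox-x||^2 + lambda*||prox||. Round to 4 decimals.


Step 1: Compute ||x||.
||x|| = 8.6314
Step 2: Compute scaling factor.
scale = max(0, 1 - 1.18/8.6314) = 0.8633
Step 3: prox(x) = [3.0387, 2.2038, 5.0298, 4.0168]
||prox(x)|| = 7.4514
Step 4: Proximal objective.
0.5*||prox-x||^2 = 0.6962
lambda*||prox|| = 8.7927
Total = 9.4889


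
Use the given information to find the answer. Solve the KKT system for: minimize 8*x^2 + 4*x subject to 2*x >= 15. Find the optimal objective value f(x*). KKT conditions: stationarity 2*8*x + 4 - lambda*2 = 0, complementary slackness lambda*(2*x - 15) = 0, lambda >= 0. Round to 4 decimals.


Step 1: Try lambda = 0 (constraint inactive).
x_unc = -4/(2*8) = -0.25
Check: 2*-0.25 = -0.5 < 15 -- violated!
Step 2: Constraint must be active: 2*x = 15
x* = 15/2 = 7.5
lambda = (2*8*7.5 + 4)/2 = 62.0
Step 3: Compute optimal value.
f(x*) = 8*7.5^2 + 4*7.5 = 480.0


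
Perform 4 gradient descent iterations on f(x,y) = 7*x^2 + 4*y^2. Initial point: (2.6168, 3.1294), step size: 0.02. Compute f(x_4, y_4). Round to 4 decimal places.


Gradient descent on f(x,y) = 7*x^2 + 4*y^2.
Starting point: (2.6168, 3.1294), alpha = 0.02
Step 1: grad_x = 2*7*2.6168 = 36.6352, grad_y = 2*4*3.1294 = 25.0352
  x_1 = 2.6168 - 0.02*36.6352 = 1.8841
  y_1 = 3.1294 - 0.02*25.0352 = 2.6287
Step 2: grad_x = 2*7*1.8841 = 26.3773, grad_y = 2*4*2.6287 = 21.0296
  x_2 = 1.8841 - 0.02*26.3773 = 1.3565
  y_2 = 2.6287 - 0.02*21.0296 = 2.2081
Step 3: grad_x = 2*7*1.3565 = 18.9917, grad_y = 2*4*2.2081 = 17.6648
  x_3 = 1.3565 - 0.02*18.9917 = 0.9767
  y_3 = 2.2081 - 0.02*17.6648 = 1.8548
Step 4: grad_x = 2*7*0.9767 = 13.674, grad_y = 2*4*1.8548 = 14.8385
  x_4 = 0.9767 - 0.02*13.674 = 0.7032
  y_4 = 1.8548 - 0.02*14.8385 = 1.558
f(0.7032, 1.558) = 7*0.7032^2 + 4*1.558^2 = 13.1717


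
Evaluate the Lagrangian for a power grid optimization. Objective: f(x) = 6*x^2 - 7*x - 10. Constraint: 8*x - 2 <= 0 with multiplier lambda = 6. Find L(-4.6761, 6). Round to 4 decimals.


Step 1: Evaluate f(x).
f(-4.6761) = 6*(-4.6761)^2 - 7*(-4.6761) - 10 = 153.9282
Step 2: Evaluate g(x).
g(-4.6761) = 8*-4.6761 - 2 = -39.4088
Step 3: Compute Lagrangian.
L = 153.9282 + 6*-39.4088 = -82.5246


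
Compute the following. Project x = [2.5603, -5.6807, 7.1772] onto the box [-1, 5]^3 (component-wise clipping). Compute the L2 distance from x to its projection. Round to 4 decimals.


Project each component onto [-1, 5].
clip(2.5603) = 2.5603, clip(-5.6807) = -1.0, clip(7.1772) = 5.0
Projection = [2.5603, -1.0, 5.0]
Squared diffs: [0.0, 21.909, 4.7402]
Distance = sqrt(26.6492) = 5.1623


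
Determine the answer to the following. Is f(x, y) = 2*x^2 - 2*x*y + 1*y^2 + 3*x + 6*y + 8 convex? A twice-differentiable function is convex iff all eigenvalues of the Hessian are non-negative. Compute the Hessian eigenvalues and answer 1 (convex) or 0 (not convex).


The Hessian of f(x,y) = 2*x^2 - 2*x*y + 1*y^2 + 3*x + 6*y + 8 is:
H = [[4, -2], [-2, 2]]
Trace = 4 + 2 = 6
Determinant = 4*2 - (-2)^2 = 4
Discriminant = (6)^2 - 4*4 = 20.0
Eigenvalues: lambda_1 = 0.7639, lambda_2 = 5.2361
The function is convex.

1


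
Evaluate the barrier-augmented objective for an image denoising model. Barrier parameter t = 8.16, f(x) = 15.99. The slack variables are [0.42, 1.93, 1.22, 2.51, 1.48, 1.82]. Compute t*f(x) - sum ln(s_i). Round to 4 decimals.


Step 1: Compute log-barrier.
ln values: [-0.8675, 0.6575, 0.1989, 0.9203, 0.392, 0.5988]
phi = -(-0.8675 + 0.6575 + 0.1989 + 0.9203 + 0.392 + 0.5988) = -1.9
Step 2: Compute augmented objective.
t*f(x) = 8.16*15.99 = 130.4784
Total = 130.4784 - 1.9 = 128.5784


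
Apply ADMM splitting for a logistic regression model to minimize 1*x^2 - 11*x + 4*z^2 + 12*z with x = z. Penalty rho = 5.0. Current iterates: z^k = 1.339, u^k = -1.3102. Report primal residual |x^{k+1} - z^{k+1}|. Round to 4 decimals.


ADMM iteration with rho = 5.0, z^k = 1.339, u^k = -1.3102
Step 1: x-update.
Minimize 1*x^2 - 11*x + (5.0/2)*(x - 1.339 - 1.3102)^2
FOC: (2*1 + 5.0)*x = 11 + 5.0*(1.339 + 1.3102)
x^{k+1} = 3.4637
Step 2: z-update.
Minimize 4*z^2 + 12*z + (5.0/2)*(3.4637 - z - 1.3102)^2
FOC: (2*4 + 5.0)*z = -12 + 5.0*(3.4637 - 1.3102)
z^{k+1} = -0.0948
Step 3: u-update.
u^{k+1} = -1.3102 + 3.4637 + 0.0948 = 2.2483
Step 4: Primal residual = |3.4637 + 0.0948| = 3.5585


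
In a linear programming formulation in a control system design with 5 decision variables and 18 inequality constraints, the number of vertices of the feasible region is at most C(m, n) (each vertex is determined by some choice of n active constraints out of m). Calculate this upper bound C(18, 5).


Each vertex corresponds to some choice of n active constraints out of m, so the number of vertices is at most C(m, n) = m! / (n!(m-n)!).
m = 18, n = 5
Numerator: 18 * 17 * 16 * 15 * 14
Denominator: 5! = 120
C(18, 5) = 8568


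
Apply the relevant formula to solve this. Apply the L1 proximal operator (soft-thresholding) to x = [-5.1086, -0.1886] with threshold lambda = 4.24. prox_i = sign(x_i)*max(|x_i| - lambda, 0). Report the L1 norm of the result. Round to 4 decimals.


Soft-thresholding with lambda = 4.24:
prox(-5.1086) = sign(-5.1086)*max(|-5.1086| - 4.24, 0) = -0.8686
prox(-0.1886) = sign(-0.1886)*max(|-0.1886| - 4.24, 0) = 0.0
prox(x) = [-0.8686, 0.0]
||prox(x)||_1 = 0.8686 + 0.0 = 0.8686


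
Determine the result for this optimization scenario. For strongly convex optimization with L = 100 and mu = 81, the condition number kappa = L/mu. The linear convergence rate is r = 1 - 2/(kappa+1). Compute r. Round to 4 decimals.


Step 1: Compute the condition number.
kappa = L/mu = 100/81 = 1.2346
Step 2: Compute the convergence rate.
r = 1 - 2/(kappa + 1) = 1 - 2*mu/(L + mu) = (L - mu)/(L + mu) = 19/181 = 0.105


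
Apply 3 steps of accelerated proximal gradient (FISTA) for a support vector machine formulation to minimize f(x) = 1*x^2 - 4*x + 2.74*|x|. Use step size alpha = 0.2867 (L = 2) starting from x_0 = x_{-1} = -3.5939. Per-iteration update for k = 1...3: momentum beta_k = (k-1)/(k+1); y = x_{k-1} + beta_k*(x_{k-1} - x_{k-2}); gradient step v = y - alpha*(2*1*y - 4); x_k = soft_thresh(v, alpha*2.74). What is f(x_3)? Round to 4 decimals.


FISTA on f(x) = 1*x^2 - 4*x + 2.74*|x|
L = 2, alpha = 0.2867
Iteration 1: beta = 0.0, y = -3.5939 + 0.0*(-3.5939 + 3.5939) = -3.5939
  grad(y) = -11.1878, v = y - alpha*grad = -0.3864
  prox(v) = soft_thresh(-0.3864, 0.7856) = 0.0
Iteration 2: beta = 0.3333, y = 0.0 + 0.3333*(0.0 + 3.5939) = 1.198
  grad(y) = -1.6041, v = y - alpha*grad = 1.6579
  prox(v) = soft_thresh(1.6579, 0.7856) = 0.8723
Iteration 3: beta = 0.5, y = 0.8723 + 0.5*(0.8723 - 0.0) = 1.3084
  grad(y) = -1.3831, v = y - alpha*grad = 1.705
  prox(v) = soft_thresh(1.705, 0.7856) = 0.9194
f(x_3) = 1*0.9194^2 - 4*0.9194 + 2.74*|0.9194| = -0.3131


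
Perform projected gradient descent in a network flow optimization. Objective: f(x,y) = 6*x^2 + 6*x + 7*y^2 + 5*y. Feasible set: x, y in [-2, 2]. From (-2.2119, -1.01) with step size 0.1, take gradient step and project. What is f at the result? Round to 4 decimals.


Step 1: Compute gradient at (-2.2119, -1.01).
grad_x = 2*6*-2.2119 + 6 = -20.5428
grad_y = 2*7*-1.01 + 5 = -9.14
Step 2: Gradient step.
x_raw = -2.2119 - 0.1*-20.5428 = -0.1576
y_raw = -1.01 - 0.1*-9.14 = -0.096
Step 3: Project onto [-2, 2].
x_proj = clip(-0.1576) = -0.1576
y_proj = clip(-0.096) = -0.096
Step 4: Evaluate f.
f(-0.1576, -0.096) = -1.2121


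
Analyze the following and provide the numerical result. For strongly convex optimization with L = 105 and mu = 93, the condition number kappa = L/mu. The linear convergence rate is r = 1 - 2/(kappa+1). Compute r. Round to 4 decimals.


Step 1: Compute the condition number.
kappa = L/mu = 105/93 = 1.129
Step 2: Compute the convergence rate.
r = 1 - 2/(kappa + 1) = 1 - 2*mu/(L + mu) = (L - mu)/(L + mu) = 12/198 = 0.0606


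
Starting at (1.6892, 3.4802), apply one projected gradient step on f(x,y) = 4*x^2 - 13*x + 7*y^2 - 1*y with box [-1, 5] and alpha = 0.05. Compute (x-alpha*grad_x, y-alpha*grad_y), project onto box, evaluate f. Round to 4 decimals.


Step 1: Compute gradient at (1.6892, 3.4802).
grad_x = 2*4*1.6892 - 13 = 0.5136
grad_y = 2*7*3.4802 - 1 = 47.7228
Step 2: Gradient step.
x_raw = 1.6892 - 0.05*0.5136 = 1.6635
y_raw = 3.4802 - 0.05*47.7228 = 1.0941
Step 3: Project onto [-1, 5].
x_proj = clip(1.6635) = 1.6635
y_proj = clip(1.0941) = 1.0941
Step 4: Evaluate f.
f(1.6635, 1.0941) = -3.2719


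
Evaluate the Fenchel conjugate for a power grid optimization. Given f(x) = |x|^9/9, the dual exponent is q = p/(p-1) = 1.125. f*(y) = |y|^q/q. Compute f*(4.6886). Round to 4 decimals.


The conjugate exponent q satisfies 1/p + 1/q = 1.
p = 9, so q = 9/(9 - 1) = 1.125
|y|^q = 4.6886^1.125 = 5.6875
f*(4.6886) = 5.6875 / 1.125 = 5.0556


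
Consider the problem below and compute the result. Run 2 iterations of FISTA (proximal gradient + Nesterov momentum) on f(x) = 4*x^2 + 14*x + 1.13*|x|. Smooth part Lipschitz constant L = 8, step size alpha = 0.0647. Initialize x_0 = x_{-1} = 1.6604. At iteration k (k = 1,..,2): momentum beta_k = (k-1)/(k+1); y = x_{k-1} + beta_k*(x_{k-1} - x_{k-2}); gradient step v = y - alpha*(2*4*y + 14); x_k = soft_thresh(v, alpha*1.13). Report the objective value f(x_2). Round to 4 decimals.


FISTA on f(x) = 4*x^2 + 14*x + 1.13*|x|
L = 8, alpha = 0.0647
Iteration 1: beta = 0.0, y = 1.6604 + 0.0*(1.6604 - 1.6604) = 1.6604
  grad(y) = 27.2832, v = y - alpha*grad = -0.1048
  prox(v) = soft_thresh(-0.1048, 0.0731) = -0.0317
Iteration 2: beta = 0.3333, y = -0.0317 + 0.3333*(-0.0317 - 1.6604) = -0.5957
  grad(y) = 9.234, v = y - alpha*grad = -1.1932
  prox(v) = soft_thresh(-1.1932, 0.0731) = -1.1201
f(x_2) = 4*(-1.1201)^2 + 14*(-1.1201) + 1.13*|-1.1201| = -9.3971


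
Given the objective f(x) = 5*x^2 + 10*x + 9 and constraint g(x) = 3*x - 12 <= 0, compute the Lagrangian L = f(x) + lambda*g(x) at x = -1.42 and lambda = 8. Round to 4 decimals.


Step 1: Evaluate f(x).
f(-1.42) = 5*(-1.42)^2 + 10*(-1.42) + 9 = 4.882
Step 2: Evaluate g(x).
g(-1.42) = 3*-1.42 - 12 = -16.26
Step 3: Compute Lagrangian.
L = 4.882 + 8*-16.26 = -125.198


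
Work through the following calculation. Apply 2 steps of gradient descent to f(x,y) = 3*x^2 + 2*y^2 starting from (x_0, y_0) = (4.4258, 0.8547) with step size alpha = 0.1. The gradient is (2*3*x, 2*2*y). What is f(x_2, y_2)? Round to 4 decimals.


Gradient descent on f(x,y) = 3*x^2 + 2*y^2.
Starting point: (4.4258, 0.8547), alpha = 0.1
Step 1: grad_x = 2*3*4.4258 = 26.5548, grad_y = 2*2*0.8547 = 3.4188
  x_1 = 4.4258 - 0.1*26.5548 = 1.7703
  y_1 = 0.8547 - 0.1*3.4188 = 0.5128
Step 2: grad_x = 2*3*1.7703 = 10.6219, grad_y = 2*2*0.5128 = 2.0513
  x_2 = 1.7703 - 0.1*10.6219 = 0.7081
  y_2 = 0.5128 - 0.1*2.0513 = 0.3077
f(0.7081, 0.3077) = 3*0.7081^2 + 2*0.3077^2 = 1.6937


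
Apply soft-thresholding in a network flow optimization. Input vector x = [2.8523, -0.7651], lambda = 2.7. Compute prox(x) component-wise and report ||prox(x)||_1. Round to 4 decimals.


Soft-thresholding with lambda = 2.7:
prox(2.8523) = sign(2.8523)*max(|2.8523| - 2.7, 0) = 0.1523
prox(-0.7651) = sign(-0.7651)*max(|-0.7651| - 2.7, 0) = 0.0
prox(x) = [0.1523, 0.0]
||prox(x)||_1 = 0.1523 + 0.0 = 0.1523


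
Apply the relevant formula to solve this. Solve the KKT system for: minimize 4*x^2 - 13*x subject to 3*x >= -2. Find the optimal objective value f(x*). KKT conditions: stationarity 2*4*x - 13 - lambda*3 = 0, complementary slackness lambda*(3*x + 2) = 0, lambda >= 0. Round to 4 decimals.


Step 1: Try lambda = 0 (constraint inactive).
Stationarity: 2*4*x - 13 = 0
x* = 13/(2*4) = 1.625
Check constraint: 3*1.625 = 4.875 >= -2 -- satisfied.
Step 2: Compute optimal value.
f(x*) = 4*1.625^2 - 13*1.625 = -10.5625


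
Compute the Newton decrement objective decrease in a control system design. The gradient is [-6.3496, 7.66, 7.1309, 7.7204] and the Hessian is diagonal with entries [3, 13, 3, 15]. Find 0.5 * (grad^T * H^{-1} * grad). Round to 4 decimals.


Step 1: H is diagonal, so H^(-1) * g = [-2.1165, 0.5892, 2.377, 0.5147].
Step 2: g^T H^(-1) g = sum_i g_i^2 / H_ii
  = (-6.3496)^2/3 + (7.66)^2/13 + (7.1309)^2/3 + (7.7204)^2/15
  = 13.4391 + 4.5135 + 16.9499 + 3.9736 = 38.8762
Step 3: Objective decrease = 0.5 * g^T H^(-1) g = 19.4381


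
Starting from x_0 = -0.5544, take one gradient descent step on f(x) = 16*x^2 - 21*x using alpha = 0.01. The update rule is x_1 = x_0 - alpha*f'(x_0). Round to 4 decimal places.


We compute the gradient at x_0 and apply the update.
f'(x) = 32*x - 21
f'(-0.5544) = 32*-0.5544 - 21 = -38.7408
x_1 = -0.5544 - 0.01*-38.7408 = -0.167


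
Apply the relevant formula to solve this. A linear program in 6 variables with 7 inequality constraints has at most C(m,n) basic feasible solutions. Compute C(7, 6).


Each vertex corresponds to some choice of n active constraints out of m, so the number of vertices is at most C(m, n) = m! / (n!(m-n)!).
m = 7, n = 6
Numerator: 7 * 6 * 5 * 4 * 3 * 2
Denominator: 6! = 720
C(7, 6) = 7


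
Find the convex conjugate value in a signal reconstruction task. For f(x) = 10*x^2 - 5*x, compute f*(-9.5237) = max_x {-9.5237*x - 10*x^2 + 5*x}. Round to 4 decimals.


f*(y) = sup_x {y*x - a*x^2 - b*x} = sup_x {(y-b)*x - a*x^2}
FOC: (y - b) - 2a*x = 0 => x* = (y - b)/(2a)
x* = (-9.5237 + 5)/(2*10) = -0.2262
f*(-9.5237) = (y-b)^2/(4a) = (-9.5237 + 5)^2/(4*10)
= 20.4639/40 = 0.5116


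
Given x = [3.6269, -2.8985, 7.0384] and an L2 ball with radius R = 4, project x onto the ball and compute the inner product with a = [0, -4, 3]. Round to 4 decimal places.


Step 1: Compute ||x|| (intermediates to 6 decimals).
||x|| = sqrt(3.6269^2 + (-2.8985)^2 + 7.0384^2) = 8.431772
Step 2: Project.
Since ||x|| > R, scale = R/||x|| = 4/8.431772 = 0.474396, proj(x) = scale * x
proj(x) = [1.720587, -1.375037, 3.338989]
Step 3: Dot product.
a^T * proj(x) = 0*1.720587 - 4*(-1.375037) + 3*3.338989 = 15.5171


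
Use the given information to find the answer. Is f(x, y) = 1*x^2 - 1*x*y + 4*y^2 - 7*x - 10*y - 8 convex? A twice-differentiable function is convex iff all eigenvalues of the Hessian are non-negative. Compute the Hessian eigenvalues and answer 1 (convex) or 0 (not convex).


The Hessian of f(x,y) = 1*x^2 - 1*x*y + 4*y^2 - 7*x - 10*y - 8 is:
H = [[2, -1], [-1, 8]]
Trace = 2 + 8 = 10
Determinant = 2*8 - (-1)^2 = 15
Discriminant = (10)^2 - 4*15 = 40.0
Eigenvalues: lambda_1 = 1.8377, lambda_2 = 8.1623
The function is convex.

1


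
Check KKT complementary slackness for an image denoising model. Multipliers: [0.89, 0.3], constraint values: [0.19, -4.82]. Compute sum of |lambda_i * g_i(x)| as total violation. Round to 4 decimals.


KKT complementary slackness check:
lambda_1 * g_1 = 0.89 * 0.19 = 0.1691
lambda_2 * g_2 = 0.3 * -4.82 = -1.446
Total violation = 0.1691 + 1.446 = 1.6151


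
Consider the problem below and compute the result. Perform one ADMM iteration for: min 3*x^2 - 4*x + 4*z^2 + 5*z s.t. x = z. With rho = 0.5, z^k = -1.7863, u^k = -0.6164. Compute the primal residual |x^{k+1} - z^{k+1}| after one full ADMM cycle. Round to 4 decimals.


ADMM iteration with rho = 0.5, z^k = -1.7863, u^k = -0.6164
Step 1: x-update.
Minimize 3*x^2 - 4*x + (0.5/2)*(x + 1.7863 - 0.6164)^2
FOC: (2*3 + 0.5)*x = 4 + 0.5*(-1.7863 + 0.6164)
x^{k+1} = 0.5254
Step 2: z-update.
Minimize 4*z^2 + 5*z + (0.5/2)*(0.5254 - z - 0.6164)^2
FOC: (2*4 + 0.5)*z = -5 + 0.5*(0.5254 - 0.6164)
z^{k+1} = -0.5936
Step 3: u-update.
u^{k+1} = -0.6164 + 0.5254 + 0.5936 = 0.5026
Step 4: Primal residual = |0.5254 + 0.5936| = 1.119


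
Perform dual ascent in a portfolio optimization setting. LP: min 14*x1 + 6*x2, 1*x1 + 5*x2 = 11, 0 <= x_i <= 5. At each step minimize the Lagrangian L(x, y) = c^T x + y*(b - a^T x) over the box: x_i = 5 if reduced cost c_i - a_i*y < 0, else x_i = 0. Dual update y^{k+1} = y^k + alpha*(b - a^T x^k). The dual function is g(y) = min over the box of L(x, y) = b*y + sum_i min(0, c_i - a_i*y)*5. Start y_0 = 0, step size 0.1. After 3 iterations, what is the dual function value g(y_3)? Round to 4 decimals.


Dual ascent for LP: min 14*x1 + 6*x2, 1*x1 + 5*x2 = 11, 0 <= x_i <= 5
Step 1: y^k = 0.0, reduced costs: (14.0, 6.0)
  x^k = (0.0, 0.0), subgradient = b - a^T x = 11.0
  y^{k+1} = 0.0 + 0.1*11.0 = 1.1
Step 2: y^k = 1.1, reduced costs: (12.9, 0.5)
  x^k = (0.0, 0.0), subgradient = b - a^T x = 11.0
  y^{k+1} = 1.1 + 0.1*11.0 = 2.2
Step 3: y^k = 2.2, reduced costs: (11.8, -5.0)
  x^k = (0.0, 5.0), subgradient = b - a^T x = -14.0
  y^{k+1} = 2.2 + 0.1*-14.0 = 0.8
Dual objective at y_3 = 0.8: reduced costs (13.2, 2.0), box minimizer x = (0.0, 0.0)
g(y_3) = b*y + (c1 - a1*y)*x1 + (c2 - a2*y)*x2 = 11*0.8 + 13.2*0.0 + 2.0*0.0 = 8.8 + 0.0 + 0.0 = 8.8


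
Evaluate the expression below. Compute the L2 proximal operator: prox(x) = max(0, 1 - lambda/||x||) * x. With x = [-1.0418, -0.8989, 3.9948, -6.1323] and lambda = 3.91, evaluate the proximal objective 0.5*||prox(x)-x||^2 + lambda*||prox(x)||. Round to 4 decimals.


Step 1: Compute ||x||.
||x|| = 7.4469
Step 2: Compute scaling factor.
scale = max(0, 1 - 3.91/7.4469) = 0.475
Step 3: prox(x) = [-0.4948, -0.4269, 1.8973, -2.9125]
||prox(x)|| = 3.5369
Step 4: Proximal objective.
0.5*||prox-x||^2 = 7.6441
lambda*||prox|| = 13.8293
Total = 21.4735


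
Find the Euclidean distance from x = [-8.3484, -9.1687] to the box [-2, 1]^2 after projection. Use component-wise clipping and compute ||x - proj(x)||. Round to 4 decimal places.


Project each component onto [-2, 1].
clip(-8.3484) = -2.0, clip(-9.1687) = -2.0
Projection = [-2.0, -2.0]
Squared diffs: [40.3022, 51.3903]
Distance = sqrt(91.6925) = 9.5756
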